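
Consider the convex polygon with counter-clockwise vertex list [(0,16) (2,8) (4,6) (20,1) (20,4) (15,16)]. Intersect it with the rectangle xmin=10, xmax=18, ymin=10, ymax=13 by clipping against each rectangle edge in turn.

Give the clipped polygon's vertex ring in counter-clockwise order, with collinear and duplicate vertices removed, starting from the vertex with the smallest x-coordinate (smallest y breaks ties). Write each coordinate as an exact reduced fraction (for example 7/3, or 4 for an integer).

Clipped polygon: [(10,10) (35/2,10) (65/4,13) (10,13)]

1. After x ≥ 10: [(10,16) (10,33/8) (20,1) (20,4) (15,16)]
2. After x ≤ 18: [(10,16) (10,33/8) (18,13/8) (18,44/5) (15,16)]
3. After y ≥ 10: [(10,16) (10,10) (35/2,10) (15,16)]
4. After y ≤ 13: [(10,13) (10,10) (35/2,10) (65/4,13)]
5. Canonical ring: [(10,10) (35/2,10) (65/4,13) (10,13)]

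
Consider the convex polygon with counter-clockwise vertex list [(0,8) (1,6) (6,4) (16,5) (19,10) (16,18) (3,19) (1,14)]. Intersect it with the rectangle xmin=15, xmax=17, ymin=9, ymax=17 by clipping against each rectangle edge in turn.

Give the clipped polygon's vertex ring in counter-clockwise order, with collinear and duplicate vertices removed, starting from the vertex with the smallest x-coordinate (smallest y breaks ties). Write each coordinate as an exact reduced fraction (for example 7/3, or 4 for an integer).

1. After x ≥ 15: [(15,49/10) (16,5) (19,10) (16,18) (15,235/13)]
2. After x ≤ 17: [(15,49/10) (16,5) (17,20/3) (17,46/3) (16,18) (15,235/13)]
3. After y ≥ 9: [(15,9) (17,9) (17,46/3) (16,18) (15,235/13)]
4. After y ≤ 17: [(15,17) (15,9) (17,9) (17,46/3) (131/8,17)]
5. Canonical ring: [(15,9) (17,9) (17,46/3) (131/8,17) (15,17)]

Clipped polygon: [(15,9) (17,9) (17,46/3) (131/8,17) (15,17)]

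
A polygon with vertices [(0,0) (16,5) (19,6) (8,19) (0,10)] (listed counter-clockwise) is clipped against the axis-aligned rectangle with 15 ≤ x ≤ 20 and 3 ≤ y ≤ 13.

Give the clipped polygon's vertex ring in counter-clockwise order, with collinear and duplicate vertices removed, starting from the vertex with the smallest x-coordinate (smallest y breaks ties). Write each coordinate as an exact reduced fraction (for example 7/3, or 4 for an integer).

Clipped polygon: [(15,75/16) (16,5) (19,6) (15,118/11)]

1. After x ≥ 15: [(15,75/16) (16,5) (19,6) (15,118/11)]
2. After x ≤ 20: [(15,75/16) (16,5) (19,6) (15,118/11)]
3. After y ≥ 3: [(15,75/16) (16,5) (19,6) (15,118/11)]
4. After y ≤ 13: [(15,75/16) (16,5) (19,6) (15,118/11)]
5. Canonical ring: [(15,75/16) (16,5) (19,6) (15,118/11)]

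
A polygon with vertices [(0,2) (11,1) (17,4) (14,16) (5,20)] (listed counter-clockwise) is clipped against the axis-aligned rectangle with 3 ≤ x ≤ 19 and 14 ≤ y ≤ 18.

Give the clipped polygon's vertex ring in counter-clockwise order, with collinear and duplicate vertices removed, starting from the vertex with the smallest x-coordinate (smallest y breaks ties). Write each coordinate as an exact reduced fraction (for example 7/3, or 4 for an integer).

Clipped polygon: [(10/3,14) (29/2,14) (14,16) (19/2,18) (40/9,18)]

1. After x ≥ 3: [(3,64/5) (3,19/11) (11,1) (17,4) (14,16) (5,20)]
2. After x ≤ 19: [(3,64/5) (3,19/11) (11,1) (17,4) (14,16) (5,20)]
3. After y ≥ 14: [(10/3,14) (29/2,14) (14,16) (5,20)]
4. After y ≤ 18: [(40/9,18) (10/3,14) (29/2,14) (14,16) (19/2,18)]
5. Canonical ring: [(10/3,14) (29/2,14) (14,16) (19/2,18) (40/9,18)]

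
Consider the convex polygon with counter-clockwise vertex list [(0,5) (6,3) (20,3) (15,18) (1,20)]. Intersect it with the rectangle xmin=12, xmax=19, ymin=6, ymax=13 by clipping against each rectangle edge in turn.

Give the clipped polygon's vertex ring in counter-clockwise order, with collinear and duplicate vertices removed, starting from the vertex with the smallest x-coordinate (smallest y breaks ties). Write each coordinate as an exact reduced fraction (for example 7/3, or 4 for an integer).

1. After x ≥ 12: [(12,3) (20,3) (15,18) (12,129/7)]
2. After x ≤ 19: [(12,3) (19,3) (19,6) (15,18) (12,129/7)]
3. After y ≥ 6: [(12,6) (19,6) (19,6) (15,18) (12,129/7)]
4. After y ≤ 13: [(12,13) (12,6) (19,6) (19,6) (50/3,13)]
5. Canonical ring: [(12,6) (19,6) (50/3,13) (12,13)]

Clipped polygon: [(12,6) (19,6) (50/3,13) (12,13)]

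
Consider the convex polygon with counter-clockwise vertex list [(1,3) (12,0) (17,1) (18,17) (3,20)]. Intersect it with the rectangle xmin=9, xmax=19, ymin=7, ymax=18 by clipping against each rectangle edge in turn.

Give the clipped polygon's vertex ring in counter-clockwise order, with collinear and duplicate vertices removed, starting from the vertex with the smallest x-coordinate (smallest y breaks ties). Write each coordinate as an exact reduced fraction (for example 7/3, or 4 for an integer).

1. After x ≥ 9: [(9,9/11) (12,0) (17,1) (18,17) (9,94/5)]
2. After x ≤ 19: [(9,9/11) (12,0) (17,1) (18,17) (9,94/5)]
3. After y ≥ 7: [(9,7) (139/8,7) (18,17) (9,94/5)]
4. After y ≤ 18: [(9,18) (9,7) (139/8,7) (18,17) (13,18)]
5. Canonical ring: [(9,7) (139/8,7) (18,17) (13,18) (9,18)]

Clipped polygon: [(9,7) (139/8,7) (18,17) (13,18) (9,18)]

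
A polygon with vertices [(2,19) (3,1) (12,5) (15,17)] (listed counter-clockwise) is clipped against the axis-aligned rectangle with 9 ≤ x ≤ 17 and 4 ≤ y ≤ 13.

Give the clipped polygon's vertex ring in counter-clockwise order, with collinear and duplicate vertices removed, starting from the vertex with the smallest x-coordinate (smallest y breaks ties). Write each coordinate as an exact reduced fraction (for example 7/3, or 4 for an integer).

Clipped polygon: [(9,4) (39/4,4) (12,5) (14,13) (9,13)]

1. After x ≥ 9: [(9,233/13) (9,11/3) (12,5) (15,17)]
2. After x ≤ 17: [(9,233/13) (9,11/3) (12,5) (15,17)]
3. After y ≥ 4: [(9,233/13) (9,4) (39/4,4) (12,5) (15,17)]
4. After y ≤ 13: [(9,13) (9,4) (39/4,4) (12,5) (14,13)]
5. Canonical ring: [(9,4) (39/4,4) (12,5) (14,13) (9,13)]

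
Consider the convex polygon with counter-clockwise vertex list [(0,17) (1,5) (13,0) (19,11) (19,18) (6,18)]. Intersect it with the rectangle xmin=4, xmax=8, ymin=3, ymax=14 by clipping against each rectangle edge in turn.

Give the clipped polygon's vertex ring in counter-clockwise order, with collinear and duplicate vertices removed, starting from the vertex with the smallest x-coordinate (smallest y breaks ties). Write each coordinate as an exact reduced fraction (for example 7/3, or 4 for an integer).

Clipped polygon: [(4,15/4) (29/5,3) (8,3) (8,14) (4,14)]

1. After x ≥ 4: [(4,53/3) (4,15/4) (13,0) (19,11) (19,18) (6,18)]
2. After x ≤ 8: [(4,53/3) (4,15/4) (8,25/12) (8,18) (6,18)]
3. After y ≥ 3: [(4,53/3) (4,15/4) (29/5,3) (8,3) (8,18) (6,18)]
4. After y ≤ 14: [(4,14) (4,15/4) (29/5,3) (8,3) (8,14)]
5. Canonical ring: [(4,15/4) (29/5,3) (8,3) (8,14) (4,14)]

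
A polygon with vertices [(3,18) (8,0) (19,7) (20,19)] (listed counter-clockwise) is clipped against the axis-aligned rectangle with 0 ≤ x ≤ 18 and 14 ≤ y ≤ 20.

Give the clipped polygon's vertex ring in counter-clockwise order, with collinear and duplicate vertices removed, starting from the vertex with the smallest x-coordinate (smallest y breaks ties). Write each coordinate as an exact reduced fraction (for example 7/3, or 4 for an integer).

1. After x ≥ 0: [(3,18) (8,0) (19,7) (20,19)]
2. After x ≤ 18: [(18,321/17) (3,18) (8,0) (18,70/11)]
3. After y ≥ 14: [(18,14) (18,321/17) (3,18) (37/9,14)]
4. After y ≤ 20: [(18,14) (18,321/17) (3,18) (37/9,14)]
5. Canonical ring: [(3,18) (37/9,14) (18,14) (18,321/17)]

Clipped polygon: [(3,18) (37/9,14) (18,14) (18,321/17)]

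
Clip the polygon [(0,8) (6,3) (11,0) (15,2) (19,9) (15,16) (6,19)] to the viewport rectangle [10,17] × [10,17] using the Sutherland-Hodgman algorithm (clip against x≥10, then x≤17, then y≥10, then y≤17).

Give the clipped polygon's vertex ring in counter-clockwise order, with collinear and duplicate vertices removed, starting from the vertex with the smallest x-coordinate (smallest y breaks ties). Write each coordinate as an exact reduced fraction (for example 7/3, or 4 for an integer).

1. After x ≥ 10: [(10,3/5) (11,0) (15,2) (19,9) (15,16) (10,53/3)]
2. After x ≤ 17: [(10,3/5) (11,0) (15,2) (17,11/2) (17,25/2) (15,16) (10,53/3)]
3. After y ≥ 10: [(10,10) (17,10) (17,25/2) (15,16) (10,53/3)]
4. After y ≤ 17: [(10,17) (10,10) (17,10) (17,25/2) (15,16) (12,17)]
5. Canonical ring: [(10,10) (17,10) (17,25/2) (15,16) (12,17) (10,17)]

Clipped polygon: [(10,10) (17,10) (17,25/2) (15,16) (12,17) (10,17)]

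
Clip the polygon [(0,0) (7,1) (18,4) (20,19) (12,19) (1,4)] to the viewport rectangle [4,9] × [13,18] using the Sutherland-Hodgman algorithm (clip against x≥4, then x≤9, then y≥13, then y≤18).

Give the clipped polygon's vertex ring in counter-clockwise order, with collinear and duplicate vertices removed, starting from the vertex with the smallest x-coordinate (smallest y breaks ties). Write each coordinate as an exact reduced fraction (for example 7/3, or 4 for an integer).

1. After x ≥ 4: [(4,4/7) (7,1) (18,4) (20,19) (12,19) (4,89/11)]
2. After x ≤ 9: [(4,4/7) (7,1) (9,17/11) (9,164/11) (4,89/11)]
3. After y ≥ 13: [(9,13) (9,164/11) (38/5,13)]
4. After y ≤ 18: [(9,13) (9,164/11) (38/5,13)]
5. Canonical ring: [(38/5,13) (9,13) (9,164/11)]

Clipped polygon: [(38/5,13) (9,13) (9,164/11)]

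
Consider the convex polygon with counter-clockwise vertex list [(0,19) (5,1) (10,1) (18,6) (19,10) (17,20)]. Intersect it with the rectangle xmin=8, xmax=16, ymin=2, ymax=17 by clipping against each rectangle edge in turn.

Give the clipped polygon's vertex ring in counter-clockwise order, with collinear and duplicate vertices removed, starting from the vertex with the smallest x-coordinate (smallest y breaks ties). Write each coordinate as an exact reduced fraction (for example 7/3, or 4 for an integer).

1. After x ≥ 8: [(8,331/17) (8,1) (10,1) (18,6) (19,10) (17,20)]
2. After x ≤ 16: [(16,339/17) (8,331/17) (8,1) (10,1) (16,19/4)]
3. After y ≥ 2: [(16,339/17) (8,331/17) (8,2) (58/5,2) (16,19/4)]
4. After y ≤ 17: [(16,17) (8,17) (8,2) (58/5,2) (16,19/4)]
5. Canonical ring: [(8,2) (58/5,2) (16,19/4) (16,17) (8,17)]

Clipped polygon: [(8,2) (58/5,2) (16,19/4) (16,17) (8,17)]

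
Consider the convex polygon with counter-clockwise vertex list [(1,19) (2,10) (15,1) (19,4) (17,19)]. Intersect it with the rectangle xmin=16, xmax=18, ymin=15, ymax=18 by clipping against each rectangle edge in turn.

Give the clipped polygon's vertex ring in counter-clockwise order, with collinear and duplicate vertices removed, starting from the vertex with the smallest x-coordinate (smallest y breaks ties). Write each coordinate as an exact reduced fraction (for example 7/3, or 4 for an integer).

Clipped polygon: [(16,15) (263/15,15) (257/15,18) (16,18)]

1. After x ≥ 16: [(16,19) (16,7/4) (19,4) (17,19)]
2. After x ≤ 18: [(16,19) (16,7/4) (18,13/4) (18,23/2) (17,19)]
3. After y ≥ 15: [(16,19) (16,15) (263/15,15) (17,19)]
4. After y ≤ 18: [(16,18) (16,15) (263/15,15) (257/15,18)]
5. Canonical ring: [(16,15) (263/15,15) (257/15,18) (16,18)]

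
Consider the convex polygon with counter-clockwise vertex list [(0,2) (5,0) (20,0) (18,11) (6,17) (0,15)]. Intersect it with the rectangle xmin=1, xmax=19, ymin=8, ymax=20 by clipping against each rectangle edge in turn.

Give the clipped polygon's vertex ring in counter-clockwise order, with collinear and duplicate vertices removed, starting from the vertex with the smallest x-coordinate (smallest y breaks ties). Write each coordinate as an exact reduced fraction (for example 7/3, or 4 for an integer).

1. After x ≥ 1: [(1,8/5) (5,0) (20,0) (18,11) (6,17) (1,46/3)]
2. After x ≤ 19: [(1,8/5) (5,0) (19,0) (19,11/2) (18,11) (6,17) (1,46/3)]
3. After y ≥ 8: [(1,8) (204/11,8) (18,11) (6,17) (1,46/3)]
4. After y ≤ 20: [(1,8) (204/11,8) (18,11) (6,17) (1,46/3)]
5. Canonical ring: [(1,8) (204/11,8) (18,11) (6,17) (1,46/3)]

Clipped polygon: [(1,8) (204/11,8) (18,11) (6,17) (1,46/3)]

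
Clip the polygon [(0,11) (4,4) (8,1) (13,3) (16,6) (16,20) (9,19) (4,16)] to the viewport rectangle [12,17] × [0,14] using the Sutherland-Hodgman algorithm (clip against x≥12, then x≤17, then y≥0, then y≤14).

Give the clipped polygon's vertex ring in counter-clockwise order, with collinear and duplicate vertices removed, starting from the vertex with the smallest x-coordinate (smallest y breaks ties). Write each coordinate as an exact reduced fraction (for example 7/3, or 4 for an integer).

1. After x ≥ 12: [(12,13/5) (13,3) (16,6) (16,20) (12,136/7)]
2. After x ≤ 17: [(12,13/5) (13,3) (16,6) (16,20) (12,136/7)]
3. After y ≥ 0: [(12,13/5) (13,3) (16,6) (16,20) (12,136/7)]
4. After y ≤ 14: [(12,14) (12,13/5) (13,3) (16,6) (16,14)]
5. Canonical ring: [(12,13/5) (13,3) (16,6) (16,14) (12,14)]

Clipped polygon: [(12,13/5) (13,3) (16,6) (16,14) (12,14)]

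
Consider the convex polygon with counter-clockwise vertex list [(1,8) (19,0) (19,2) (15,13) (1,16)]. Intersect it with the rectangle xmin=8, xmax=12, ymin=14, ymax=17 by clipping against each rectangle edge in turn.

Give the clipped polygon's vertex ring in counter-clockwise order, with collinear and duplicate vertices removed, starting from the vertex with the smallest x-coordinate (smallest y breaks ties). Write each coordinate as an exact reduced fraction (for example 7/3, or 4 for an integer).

Clipped polygon: [(8,14) (31/3,14) (8,29/2)]

1. After x ≥ 8: [(8,44/9) (19,0) (19,2) (15,13) (8,29/2)]
2. After x ≤ 12: [(8,44/9) (12,28/9) (12,191/14) (8,29/2)]
3. After y ≥ 14: [(8,14) (31/3,14) (8,29/2)]
4. After y ≤ 17: [(8,14) (31/3,14) (8,29/2)]
5. Canonical ring: [(8,14) (31/3,14) (8,29/2)]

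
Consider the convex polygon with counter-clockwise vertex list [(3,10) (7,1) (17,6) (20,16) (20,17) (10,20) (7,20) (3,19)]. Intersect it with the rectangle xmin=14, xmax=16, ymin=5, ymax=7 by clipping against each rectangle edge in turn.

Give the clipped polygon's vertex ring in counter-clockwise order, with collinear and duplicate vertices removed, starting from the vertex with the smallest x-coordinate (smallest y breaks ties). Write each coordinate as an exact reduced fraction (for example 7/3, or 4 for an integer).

1. After x ≥ 14: [(14,9/2) (17,6) (20,16) (20,17) (14,94/5)]
2. After x ≤ 16: [(14,9/2) (16,11/2) (16,91/5) (14,94/5)]
3. After y ≥ 5: [(14,5) (15,5) (16,11/2) (16,91/5) (14,94/5)]
4. After y ≤ 7: [(14,7) (14,5) (15,5) (16,11/2) (16,7)]
5. Canonical ring: [(14,5) (15,5) (16,11/2) (16,7) (14,7)]

Clipped polygon: [(14,5) (15,5) (16,11/2) (16,7) (14,7)]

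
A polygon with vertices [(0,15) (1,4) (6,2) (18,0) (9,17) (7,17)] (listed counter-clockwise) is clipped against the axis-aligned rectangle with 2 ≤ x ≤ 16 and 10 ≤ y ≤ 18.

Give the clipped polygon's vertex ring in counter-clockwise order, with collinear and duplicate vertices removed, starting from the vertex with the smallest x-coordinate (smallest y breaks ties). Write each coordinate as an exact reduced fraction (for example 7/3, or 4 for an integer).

1. After x ≥ 2: [(2,109/7) (2,18/5) (6,2) (18,0) (9,17) (7,17)]
2. After x ≤ 16: [(2,109/7) (2,18/5) (6,2) (16,1/3) (16,34/9) (9,17) (7,17)]
3. After y ≥ 10: [(2,109/7) (2,10) (216/17,10) (9,17) (7,17)]
4. After y ≤ 18: [(2,109/7) (2,10) (216/17,10) (9,17) (7,17)]
5. Canonical ring: [(2,10) (216/17,10) (9,17) (7,17) (2,109/7)]

Clipped polygon: [(2,10) (216/17,10) (9,17) (7,17) (2,109/7)]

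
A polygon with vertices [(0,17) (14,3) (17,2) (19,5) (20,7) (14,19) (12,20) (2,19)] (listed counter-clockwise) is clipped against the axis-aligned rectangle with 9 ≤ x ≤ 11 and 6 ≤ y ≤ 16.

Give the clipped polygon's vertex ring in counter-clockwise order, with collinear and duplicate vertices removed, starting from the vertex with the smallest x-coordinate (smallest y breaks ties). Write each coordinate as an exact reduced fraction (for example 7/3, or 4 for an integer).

Clipped polygon: [(9,8) (11,6) (11,16) (9,16)]

1. After x ≥ 9: [(9,8) (14,3) (17,2) (19,5) (20,7) (14,19) (12,20) (9,197/10)]
2. After x ≤ 11: [(9,8) (11,6) (11,199/10) (9,197/10)]
3. After y ≥ 6: [(9,8) (11,6) (11,199/10) (9,197/10)]
4. After y ≤ 16: [(9,16) (9,8) (11,6) (11,16)]
5. Canonical ring: [(9,8) (11,6) (11,16) (9,16)]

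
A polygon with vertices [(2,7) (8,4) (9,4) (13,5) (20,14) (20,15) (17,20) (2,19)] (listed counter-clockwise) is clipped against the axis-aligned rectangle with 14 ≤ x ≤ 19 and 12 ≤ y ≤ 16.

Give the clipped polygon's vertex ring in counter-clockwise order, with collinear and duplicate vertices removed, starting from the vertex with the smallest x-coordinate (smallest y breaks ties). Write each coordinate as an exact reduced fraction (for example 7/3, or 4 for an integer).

1. After x ≥ 14: [(14,44/7) (20,14) (20,15) (17,20) (14,99/5)]
2. After x ≤ 19: [(14,44/7) (19,89/7) (19,50/3) (17,20) (14,99/5)]
3. After y ≥ 12: [(14,12) (166/9,12) (19,89/7) (19,50/3) (17,20) (14,99/5)]
4. After y ≤ 16: [(14,16) (14,12) (166/9,12) (19,89/7) (19,16)]
5. Canonical ring: [(14,12) (166/9,12) (19,89/7) (19,16) (14,16)]

Clipped polygon: [(14,12) (166/9,12) (19,89/7) (19,16) (14,16)]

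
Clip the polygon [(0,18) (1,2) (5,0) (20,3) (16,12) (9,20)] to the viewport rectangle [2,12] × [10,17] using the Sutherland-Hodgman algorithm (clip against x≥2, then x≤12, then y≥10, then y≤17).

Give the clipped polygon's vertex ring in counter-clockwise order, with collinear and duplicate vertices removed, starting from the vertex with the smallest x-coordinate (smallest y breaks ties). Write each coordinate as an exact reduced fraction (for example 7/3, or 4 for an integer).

1. After x ≥ 2: [(2,166/9) (2,3/2) (5,0) (20,3) (16,12) (9,20)]
2. After x ≤ 12: [(2,166/9) (2,3/2) (5,0) (12,7/5) (12,116/7) (9,20)]
3. After y ≥ 10: [(2,166/9) (2,10) (12,10) (12,116/7) (9,20)]
4. After y ≤ 17: [(2,17) (2,10) (12,10) (12,116/7) (93/8,17)]
5. Canonical ring: [(2,10) (12,10) (12,116/7) (93/8,17) (2,17)]

Clipped polygon: [(2,10) (12,10) (12,116/7) (93/8,17) (2,17)]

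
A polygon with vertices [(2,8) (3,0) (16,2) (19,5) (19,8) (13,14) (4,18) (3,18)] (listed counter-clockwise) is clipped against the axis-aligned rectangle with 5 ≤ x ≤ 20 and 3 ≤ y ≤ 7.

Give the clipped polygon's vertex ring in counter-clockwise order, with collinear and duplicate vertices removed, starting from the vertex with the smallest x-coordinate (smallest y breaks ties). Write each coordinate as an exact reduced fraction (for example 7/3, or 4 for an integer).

Clipped polygon: [(5,3) (17,3) (19,5) (19,7) (5,7)]

1. After x ≥ 5: [(5,4/13) (16,2) (19,5) (19,8) (13,14) (5,158/9)]
2. After x ≤ 20: [(5,4/13) (16,2) (19,5) (19,8) (13,14) (5,158/9)]
3. After y ≥ 3: [(5,3) (17,3) (19,5) (19,8) (13,14) (5,158/9)]
4. After y ≤ 7: [(5,7) (5,3) (17,3) (19,5) (19,7)]
5. Canonical ring: [(5,3) (17,3) (19,5) (19,7) (5,7)]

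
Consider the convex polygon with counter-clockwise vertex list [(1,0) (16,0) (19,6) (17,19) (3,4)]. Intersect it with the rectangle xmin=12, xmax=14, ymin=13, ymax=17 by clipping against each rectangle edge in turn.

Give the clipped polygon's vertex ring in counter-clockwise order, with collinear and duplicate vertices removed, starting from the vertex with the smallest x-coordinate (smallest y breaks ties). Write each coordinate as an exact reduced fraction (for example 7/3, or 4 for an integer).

Clipped polygon: [(12,13) (14,13) (14,221/14) (12,191/14)]

1. After x ≥ 12: [(12,0) (16,0) (19,6) (17,19) (12,191/14)]
2. After x ≤ 14: [(12,0) (14,0) (14,221/14) (12,191/14)]
3. After y ≥ 13: [(12,13) (14,13) (14,221/14) (12,191/14)]
4. After y ≤ 17: [(12,13) (14,13) (14,221/14) (12,191/14)]
5. Canonical ring: [(12,13) (14,13) (14,221/14) (12,191/14)]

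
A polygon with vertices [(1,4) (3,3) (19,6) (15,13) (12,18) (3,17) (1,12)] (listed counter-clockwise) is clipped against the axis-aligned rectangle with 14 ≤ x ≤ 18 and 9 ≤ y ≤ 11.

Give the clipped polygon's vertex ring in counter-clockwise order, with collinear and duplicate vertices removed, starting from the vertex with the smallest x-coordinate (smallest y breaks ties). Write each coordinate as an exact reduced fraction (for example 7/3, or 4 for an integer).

Clipped polygon: [(14,9) (121/7,9) (113/7,11) (14,11)]

1. After x ≥ 14: [(14,81/16) (19,6) (15,13) (14,44/3)]
2. After x ≤ 18: [(14,81/16) (18,93/16) (18,31/4) (15,13) (14,44/3)]
3. After y ≥ 9: [(14,9) (121/7,9) (15,13) (14,44/3)]
4. After y ≤ 11: [(14,11) (14,9) (121/7,9) (113/7,11)]
5. Canonical ring: [(14,9) (121/7,9) (113/7,11) (14,11)]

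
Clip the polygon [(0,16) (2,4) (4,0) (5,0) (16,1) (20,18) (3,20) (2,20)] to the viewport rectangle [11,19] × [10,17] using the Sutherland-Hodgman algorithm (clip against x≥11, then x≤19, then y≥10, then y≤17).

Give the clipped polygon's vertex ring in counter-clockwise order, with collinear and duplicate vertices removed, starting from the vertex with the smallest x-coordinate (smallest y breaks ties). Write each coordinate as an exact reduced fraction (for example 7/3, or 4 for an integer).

1. After x ≥ 11: [(11,6/11) (16,1) (20,18) (11,324/17)]
2. After x ≤ 19: [(11,6/11) (16,1) (19,55/4) (19,308/17) (11,324/17)]
3. After y ≥ 10: [(11,10) (308/17,10) (19,55/4) (19,308/17) (11,324/17)]
4. After y ≤ 17: [(11,17) (11,10) (308/17,10) (19,55/4) (19,17)]
5. Canonical ring: [(11,10) (308/17,10) (19,55/4) (19,17) (11,17)]

Clipped polygon: [(11,10) (308/17,10) (19,55/4) (19,17) (11,17)]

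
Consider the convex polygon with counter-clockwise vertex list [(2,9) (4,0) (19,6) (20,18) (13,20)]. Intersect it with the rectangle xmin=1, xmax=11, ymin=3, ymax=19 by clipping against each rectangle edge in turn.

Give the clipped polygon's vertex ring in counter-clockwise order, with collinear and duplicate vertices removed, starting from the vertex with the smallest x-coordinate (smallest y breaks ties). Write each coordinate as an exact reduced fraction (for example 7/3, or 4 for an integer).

1. After x ≥ 1: [(2,9) (4,0) (19,6) (20,18) (13,20)]
2. After x ≤ 11: [(11,18) (2,9) (4,0) (11,14/5)]
3. After y ≥ 3: [(11,3) (11,18) (2,9) (10/3,3)]
4. After y ≤ 19: [(11,3) (11,18) (2,9) (10/3,3)]
5. Canonical ring: [(2,9) (10/3,3) (11,3) (11,18)]

Clipped polygon: [(2,9) (10/3,3) (11,3) (11,18)]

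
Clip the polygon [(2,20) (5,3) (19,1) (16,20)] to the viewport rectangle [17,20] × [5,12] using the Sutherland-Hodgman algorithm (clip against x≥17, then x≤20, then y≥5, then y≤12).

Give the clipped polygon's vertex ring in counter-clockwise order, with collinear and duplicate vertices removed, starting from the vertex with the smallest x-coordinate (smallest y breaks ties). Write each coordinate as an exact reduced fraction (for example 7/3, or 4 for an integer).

1. After x ≥ 17: [(17,9/7) (19,1) (17,41/3)]
2. After x ≤ 20: [(17,9/7) (19,1) (17,41/3)]
3. After y ≥ 5: [(17,5) (349/19,5) (17,41/3)]
4. After y ≤ 12: [(17,12) (17,5) (349/19,5) (328/19,12)]
5. Canonical ring: [(17,5) (349/19,5) (328/19,12) (17,12)]

Clipped polygon: [(17,5) (349/19,5) (328/19,12) (17,12)]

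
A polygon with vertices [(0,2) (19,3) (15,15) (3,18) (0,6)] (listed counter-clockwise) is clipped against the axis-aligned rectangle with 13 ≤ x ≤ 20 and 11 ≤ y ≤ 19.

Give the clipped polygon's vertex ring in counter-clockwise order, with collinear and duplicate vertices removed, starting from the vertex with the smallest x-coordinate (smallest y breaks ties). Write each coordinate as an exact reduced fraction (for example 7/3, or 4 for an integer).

1. After x ≥ 13: [(13,51/19) (19,3) (15,15) (13,31/2)]
2. After x ≤ 20: [(13,51/19) (19,3) (15,15) (13,31/2)]
3. After y ≥ 11: [(13,11) (49/3,11) (15,15) (13,31/2)]
4. After y ≤ 19: [(13,11) (49/3,11) (15,15) (13,31/2)]
5. Canonical ring: [(13,11) (49/3,11) (15,15) (13,31/2)]

Clipped polygon: [(13,11) (49/3,11) (15,15) (13,31/2)]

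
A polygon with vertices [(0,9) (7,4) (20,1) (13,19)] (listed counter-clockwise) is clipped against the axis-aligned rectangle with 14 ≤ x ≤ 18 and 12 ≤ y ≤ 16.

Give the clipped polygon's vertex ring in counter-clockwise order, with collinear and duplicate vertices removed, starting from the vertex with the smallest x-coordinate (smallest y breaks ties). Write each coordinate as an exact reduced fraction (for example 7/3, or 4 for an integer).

Clipped polygon: [(14,12) (283/18,12) (85/6,16) (14,16)]

1. After x ≥ 14: [(14,31/13) (20,1) (14,115/7)]
2. After x ≤ 18: [(14,31/13) (18,19/13) (18,43/7) (14,115/7)]
3. After y ≥ 12: [(14,12) (283/18,12) (14,115/7)]
4. After y ≤ 16: [(14,16) (14,12) (283/18,12) (85/6,16)]
5. Canonical ring: [(14,12) (283/18,12) (85/6,16) (14,16)]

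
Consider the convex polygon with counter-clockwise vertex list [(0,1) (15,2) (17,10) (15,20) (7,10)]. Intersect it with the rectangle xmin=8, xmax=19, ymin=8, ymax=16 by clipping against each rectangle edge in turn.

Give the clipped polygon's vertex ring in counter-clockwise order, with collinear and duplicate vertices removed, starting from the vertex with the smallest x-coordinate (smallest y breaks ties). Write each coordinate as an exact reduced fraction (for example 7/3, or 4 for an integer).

Clipped polygon: [(8,8) (33/2,8) (17,10) (79/5,16) (59/5,16) (8,45/4)]

1. After x ≥ 8: [(8,23/15) (15,2) (17,10) (15,20) (8,45/4)]
2. After x ≤ 19: [(8,23/15) (15,2) (17,10) (15,20) (8,45/4)]
3. After y ≥ 8: [(8,8) (33/2,8) (17,10) (15,20) (8,45/4)]
4. After y ≤ 16: [(8,8) (33/2,8) (17,10) (79/5,16) (59/5,16) (8,45/4)]
5. Canonical ring: [(8,8) (33/2,8) (17,10) (79/5,16) (59/5,16) (8,45/4)]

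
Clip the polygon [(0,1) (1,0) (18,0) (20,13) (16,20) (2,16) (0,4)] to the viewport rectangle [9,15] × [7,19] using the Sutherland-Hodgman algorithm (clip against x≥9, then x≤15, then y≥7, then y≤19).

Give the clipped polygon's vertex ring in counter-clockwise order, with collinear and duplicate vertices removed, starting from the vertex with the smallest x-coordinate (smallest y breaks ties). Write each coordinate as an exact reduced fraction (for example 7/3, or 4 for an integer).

Clipped polygon: [(9,7) (15,7) (15,19) (25/2,19) (9,18)]

1. After x ≥ 9: [(9,0) (18,0) (20,13) (16,20) (9,18)]
2. After x ≤ 15: [(9,0) (15,0) (15,138/7) (9,18)]
3. After y ≥ 7: [(9,7) (15,7) (15,138/7) (9,18)]
4. After y ≤ 19: [(9,7) (15,7) (15,19) (25/2,19) (9,18)]
5. Canonical ring: [(9,7) (15,7) (15,19) (25/2,19) (9,18)]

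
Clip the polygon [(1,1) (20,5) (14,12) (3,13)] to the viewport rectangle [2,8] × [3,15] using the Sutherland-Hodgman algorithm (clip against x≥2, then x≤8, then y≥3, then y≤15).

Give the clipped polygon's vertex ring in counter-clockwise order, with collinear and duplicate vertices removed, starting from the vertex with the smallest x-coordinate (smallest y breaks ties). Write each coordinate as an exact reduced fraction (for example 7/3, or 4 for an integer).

Clipped polygon: [(2,3) (8,3) (8,138/11) (3,13) (2,7)]

1. After x ≥ 2: [(2,7) (2,23/19) (20,5) (14,12) (3,13)]
2. After x ≤ 8: [(2,7) (2,23/19) (8,47/19) (8,138/11) (3,13)]
3. After y ≥ 3: [(2,7) (2,3) (8,3) (8,138/11) (3,13)]
4. After y ≤ 15: [(2,7) (2,3) (8,3) (8,138/11) (3,13)]
5. Canonical ring: [(2,3) (8,3) (8,138/11) (3,13) (2,7)]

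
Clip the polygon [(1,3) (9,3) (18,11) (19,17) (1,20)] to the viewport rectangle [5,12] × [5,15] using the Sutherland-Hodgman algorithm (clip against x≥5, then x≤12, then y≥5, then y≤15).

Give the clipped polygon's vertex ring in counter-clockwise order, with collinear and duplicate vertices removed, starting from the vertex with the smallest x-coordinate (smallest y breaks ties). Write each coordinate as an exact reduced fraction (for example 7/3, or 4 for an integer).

1. After x ≥ 5: [(5,3) (9,3) (18,11) (19,17) (5,58/3)]
2. After x ≤ 12: [(5,3) (9,3) (12,17/3) (12,109/6) (5,58/3)]
3. After y ≥ 5: [(5,5) (45/4,5) (12,17/3) (12,109/6) (5,58/3)]
4. After y ≤ 15: [(5,15) (5,5) (45/4,5) (12,17/3) (12,15)]
5. Canonical ring: [(5,5) (45/4,5) (12,17/3) (12,15) (5,15)]

Clipped polygon: [(5,5) (45/4,5) (12,17/3) (12,15) (5,15)]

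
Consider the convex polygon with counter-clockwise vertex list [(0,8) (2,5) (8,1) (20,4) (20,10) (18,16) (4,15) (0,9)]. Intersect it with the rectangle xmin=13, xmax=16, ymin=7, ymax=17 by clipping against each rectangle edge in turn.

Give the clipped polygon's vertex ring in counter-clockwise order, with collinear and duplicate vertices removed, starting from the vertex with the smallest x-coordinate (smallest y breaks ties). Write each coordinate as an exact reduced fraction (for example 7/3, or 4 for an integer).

Clipped polygon: [(13,7) (16,7) (16,111/7) (13,219/14)]

1. After x ≥ 13: [(13,9/4) (20,4) (20,10) (18,16) (13,219/14)]
2. After x ≤ 16: [(13,9/4) (16,3) (16,111/7) (13,219/14)]
3. After y ≥ 7: [(13,7) (16,7) (16,111/7) (13,219/14)]
4. After y ≤ 17: [(13,7) (16,7) (16,111/7) (13,219/14)]
5. Canonical ring: [(13,7) (16,7) (16,111/7) (13,219/14)]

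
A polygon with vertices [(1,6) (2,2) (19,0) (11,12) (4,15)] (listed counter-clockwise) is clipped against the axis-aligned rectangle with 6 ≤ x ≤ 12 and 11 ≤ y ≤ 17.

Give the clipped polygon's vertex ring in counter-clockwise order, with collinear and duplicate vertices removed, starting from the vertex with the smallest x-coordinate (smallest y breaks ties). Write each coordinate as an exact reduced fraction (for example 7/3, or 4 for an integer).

1. After x ≥ 6: [(6,26/17) (19,0) (11,12) (6,99/7)]
2. After x ≤ 12: [(6,26/17) (12,14/17) (12,21/2) (11,12) (6,99/7)]
3. After y ≥ 11: [(6,11) (35/3,11) (11,12) (6,99/7)]
4. After y ≤ 17: [(6,11) (35/3,11) (11,12) (6,99/7)]
5. Canonical ring: [(6,11) (35/3,11) (11,12) (6,99/7)]

Clipped polygon: [(6,11) (35/3,11) (11,12) (6,99/7)]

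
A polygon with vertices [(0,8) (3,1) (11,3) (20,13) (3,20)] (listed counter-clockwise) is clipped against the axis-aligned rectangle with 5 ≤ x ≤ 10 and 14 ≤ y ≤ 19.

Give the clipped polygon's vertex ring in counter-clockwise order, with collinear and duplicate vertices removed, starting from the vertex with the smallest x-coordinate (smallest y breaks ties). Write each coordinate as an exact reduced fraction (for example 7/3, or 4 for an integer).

Clipped polygon: [(5,14) (10,14) (10,291/17) (38/7,19) (5,19)]

1. After x ≥ 5: [(5,3/2) (11,3) (20,13) (5,326/17)]
2. After x ≤ 10: [(5,3/2) (10,11/4) (10,291/17) (5,326/17)]
3. After y ≥ 14: [(5,14) (10,14) (10,291/17) (5,326/17)]
4. After y ≤ 19: [(5,19) (5,14) (10,14) (10,291/17) (38/7,19)]
5. Canonical ring: [(5,14) (10,14) (10,291/17) (38/7,19) (5,19)]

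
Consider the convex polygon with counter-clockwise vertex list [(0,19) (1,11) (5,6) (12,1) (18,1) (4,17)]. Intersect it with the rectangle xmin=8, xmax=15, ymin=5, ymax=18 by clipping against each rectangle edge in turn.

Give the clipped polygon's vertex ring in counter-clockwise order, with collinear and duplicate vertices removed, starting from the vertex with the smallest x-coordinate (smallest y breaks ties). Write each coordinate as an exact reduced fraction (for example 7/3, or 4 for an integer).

1. After x ≥ 8: [(8,27/7) (12,1) (18,1) (8,87/7)]
2. After x ≤ 15: [(8,27/7) (12,1) (15,1) (15,31/7) (8,87/7)]
3. After y ≥ 5: [(8,5) (29/2,5) (8,87/7)]
4. After y ≤ 18: [(8,5) (29/2,5) (8,87/7)]
5. Canonical ring: [(8,5) (29/2,5) (8,87/7)]

Clipped polygon: [(8,5) (29/2,5) (8,87/7)]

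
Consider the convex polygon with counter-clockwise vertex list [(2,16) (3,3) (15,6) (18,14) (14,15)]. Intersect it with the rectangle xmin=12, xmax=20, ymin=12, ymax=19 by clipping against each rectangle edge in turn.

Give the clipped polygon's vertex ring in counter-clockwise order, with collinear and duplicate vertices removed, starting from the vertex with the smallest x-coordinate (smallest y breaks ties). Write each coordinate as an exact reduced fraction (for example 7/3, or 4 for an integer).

1. After x ≥ 12: [(12,91/6) (12,21/4) (15,6) (18,14) (14,15)]
2. After x ≤ 20: [(12,91/6) (12,21/4) (15,6) (18,14) (14,15)]
3. After y ≥ 12: [(12,91/6) (12,12) (69/4,12) (18,14) (14,15)]
4. After y ≤ 19: [(12,91/6) (12,12) (69/4,12) (18,14) (14,15)]
5. Canonical ring: [(12,12) (69/4,12) (18,14) (14,15) (12,91/6)]

Clipped polygon: [(12,12) (69/4,12) (18,14) (14,15) (12,91/6)]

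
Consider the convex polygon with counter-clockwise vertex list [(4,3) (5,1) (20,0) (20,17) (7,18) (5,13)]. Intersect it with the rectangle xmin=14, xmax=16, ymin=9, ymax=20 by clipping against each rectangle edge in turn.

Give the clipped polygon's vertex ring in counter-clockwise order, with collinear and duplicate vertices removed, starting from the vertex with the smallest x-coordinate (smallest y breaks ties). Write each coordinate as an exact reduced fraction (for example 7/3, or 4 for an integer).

1. After x ≥ 14: [(14,2/5) (20,0) (20,17) (14,227/13)]
2. After x ≤ 16: [(14,2/5) (16,4/15) (16,225/13) (14,227/13)]
3. After y ≥ 9: [(14,9) (16,9) (16,225/13) (14,227/13)]
4. After y ≤ 20: [(14,9) (16,9) (16,225/13) (14,227/13)]
5. Canonical ring: [(14,9) (16,9) (16,225/13) (14,227/13)]

Clipped polygon: [(14,9) (16,9) (16,225/13) (14,227/13)]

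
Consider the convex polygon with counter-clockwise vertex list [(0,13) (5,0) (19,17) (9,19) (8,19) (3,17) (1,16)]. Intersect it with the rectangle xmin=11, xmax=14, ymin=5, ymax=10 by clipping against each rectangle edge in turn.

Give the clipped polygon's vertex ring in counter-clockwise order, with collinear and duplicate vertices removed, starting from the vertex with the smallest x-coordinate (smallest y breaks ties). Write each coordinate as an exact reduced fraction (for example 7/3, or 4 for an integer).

1. After x ≥ 11: [(11,51/7) (19,17) (11,93/5)]
2. After x ≤ 14: [(11,51/7) (14,153/14) (14,18) (11,93/5)]
3. After y ≥ 5: [(11,51/7) (14,153/14) (14,18) (11,93/5)]
4. After y ≤ 10: [(11,10) (11,51/7) (225/17,10)]
5. Canonical ring: [(11,51/7) (225/17,10) (11,10)]

Clipped polygon: [(11,51/7) (225/17,10) (11,10)]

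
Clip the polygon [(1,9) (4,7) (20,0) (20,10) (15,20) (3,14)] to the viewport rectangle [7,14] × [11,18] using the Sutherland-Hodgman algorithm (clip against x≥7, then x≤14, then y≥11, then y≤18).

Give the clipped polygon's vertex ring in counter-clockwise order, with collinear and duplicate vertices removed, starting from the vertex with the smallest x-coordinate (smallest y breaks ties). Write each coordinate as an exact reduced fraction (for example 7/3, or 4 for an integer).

Clipped polygon: [(7,11) (14,11) (14,18) (11,18) (7,16)]

1. After x ≥ 7: [(7,91/16) (20,0) (20,10) (15,20) (7,16)]
2. After x ≤ 14: [(7,91/16) (14,21/8) (14,39/2) (7,16)]
3. After y ≥ 11: [(7,11) (14,11) (14,39/2) (7,16)]
4. After y ≤ 18: [(7,11) (14,11) (14,18) (11,18) (7,16)]
5. Canonical ring: [(7,11) (14,11) (14,18) (11,18) (7,16)]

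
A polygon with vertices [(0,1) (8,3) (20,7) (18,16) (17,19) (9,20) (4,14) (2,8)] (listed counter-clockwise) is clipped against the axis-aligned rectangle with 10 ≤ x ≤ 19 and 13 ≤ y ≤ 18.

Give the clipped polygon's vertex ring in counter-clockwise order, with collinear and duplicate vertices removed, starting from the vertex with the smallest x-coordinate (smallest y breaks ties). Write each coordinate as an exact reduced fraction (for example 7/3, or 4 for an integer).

1. After x ≥ 10: [(10,11/3) (20,7) (18,16) (17,19) (10,159/8)]
2. After x ≤ 19: [(10,11/3) (19,20/3) (19,23/2) (18,16) (17,19) (10,159/8)]
3. After y ≥ 13: [(10,13) (56/3,13) (18,16) (17,19) (10,159/8)]
4. After y ≤ 18: [(10,18) (10,13) (56/3,13) (18,16) (52/3,18)]
5. Canonical ring: [(10,13) (56/3,13) (18,16) (52/3,18) (10,18)]

Clipped polygon: [(10,13) (56/3,13) (18,16) (52/3,18) (10,18)]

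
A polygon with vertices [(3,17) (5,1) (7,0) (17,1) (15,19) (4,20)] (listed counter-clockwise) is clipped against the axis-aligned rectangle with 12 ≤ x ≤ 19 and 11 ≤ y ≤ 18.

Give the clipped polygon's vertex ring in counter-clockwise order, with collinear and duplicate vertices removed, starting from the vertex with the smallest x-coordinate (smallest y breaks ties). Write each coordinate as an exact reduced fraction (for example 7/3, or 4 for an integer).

Clipped polygon: [(12,11) (143/9,11) (136/9,18) (12,18)]

1. After x ≥ 12: [(12,1/2) (17,1) (15,19) (12,212/11)]
2. After x ≤ 19: [(12,1/2) (17,1) (15,19) (12,212/11)]
3. After y ≥ 11: [(12,11) (143/9,11) (15,19) (12,212/11)]
4. After y ≤ 18: [(12,18) (12,11) (143/9,11) (136/9,18)]
5. Canonical ring: [(12,11) (143/9,11) (136/9,18) (12,18)]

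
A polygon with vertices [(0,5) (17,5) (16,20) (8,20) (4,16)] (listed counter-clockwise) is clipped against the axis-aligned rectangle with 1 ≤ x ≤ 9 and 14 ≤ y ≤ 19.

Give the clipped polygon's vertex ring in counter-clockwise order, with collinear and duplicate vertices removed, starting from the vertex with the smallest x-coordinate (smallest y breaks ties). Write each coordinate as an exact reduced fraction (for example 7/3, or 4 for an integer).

1. After x ≥ 1: [(1,31/4) (1,5) (17,5) (16,20) (8,20) (4,16)]
2. After x ≤ 9: [(1,31/4) (1,5) (9,5) (9,20) (8,20) (4,16)]
3. After y ≥ 14: [(36/11,14) (9,14) (9,20) (8,20) (4,16)]
4. After y ≤ 19: [(36/11,14) (9,14) (9,19) (7,19) (4,16)]
5. Canonical ring: [(36/11,14) (9,14) (9,19) (7,19) (4,16)]

Clipped polygon: [(36/11,14) (9,14) (9,19) (7,19) (4,16)]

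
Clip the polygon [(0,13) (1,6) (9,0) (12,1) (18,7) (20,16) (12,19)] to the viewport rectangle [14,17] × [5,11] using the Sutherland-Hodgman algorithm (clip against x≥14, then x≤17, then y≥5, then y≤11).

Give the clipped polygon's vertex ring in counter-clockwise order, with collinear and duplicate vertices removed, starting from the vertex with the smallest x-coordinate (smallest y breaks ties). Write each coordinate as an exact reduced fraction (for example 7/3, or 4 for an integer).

Clipped polygon: [(14,5) (16,5) (17,6) (17,11) (14,11)]

1. After x ≥ 14: [(14,3) (18,7) (20,16) (14,73/4)]
2. After x ≤ 17: [(14,3) (17,6) (17,137/8) (14,73/4)]
3. After y ≥ 5: [(14,5) (16,5) (17,6) (17,137/8) (14,73/4)]
4. After y ≤ 11: [(14,11) (14,5) (16,5) (17,6) (17,11)]
5. Canonical ring: [(14,5) (16,5) (17,6) (17,11) (14,11)]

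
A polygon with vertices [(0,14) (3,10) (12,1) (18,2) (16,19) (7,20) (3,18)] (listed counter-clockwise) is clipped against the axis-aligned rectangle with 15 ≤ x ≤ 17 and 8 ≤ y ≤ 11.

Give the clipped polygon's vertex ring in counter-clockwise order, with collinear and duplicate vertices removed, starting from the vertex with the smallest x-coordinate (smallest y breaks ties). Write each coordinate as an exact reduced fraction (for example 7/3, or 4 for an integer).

1. After x ≥ 15: [(15,3/2) (18,2) (16,19) (15,172/9)]
2. After x ≤ 17: [(15,3/2) (17,11/6) (17,21/2) (16,19) (15,172/9)]
3. After y ≥ 8: [(15,8) (17,8) (17,21/2) (16,19) (15,172/9)]
4. After y ≤ 11: [(15,11) (15,8) (17,8) (17,21/2) (288/17,11)]
5. Canonical ring: [(15,8) (17,8) (17,21/2) (288/17,11) (15,11)]

Clipped polygon: [(15,8) (17,8) (17,21/2) (288/17,11) (15,11)]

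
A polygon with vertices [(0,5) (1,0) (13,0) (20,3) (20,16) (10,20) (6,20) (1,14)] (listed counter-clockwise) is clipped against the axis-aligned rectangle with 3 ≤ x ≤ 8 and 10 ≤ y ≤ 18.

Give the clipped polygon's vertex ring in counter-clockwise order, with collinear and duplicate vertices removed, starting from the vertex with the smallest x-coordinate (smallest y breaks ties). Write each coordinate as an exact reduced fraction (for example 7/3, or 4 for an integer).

Clipped polygon: [(3,10) (8,10) (8,18) (13/3,18) (3,82/5)]

1. After x ≥ 3: [(3,0) (13,0) (20,3) (20,16) (10,20) (6,20) (3,82/5)]
2. After x ≤ 8: [(3,0) (8,0) (8,20) (6,20) (3,82/5)]
3. After y ≥ 10: [(3,10) (8,10) (8,20) (6,20) (3,82/5)]
4. After y ≤ 18: [(3,10) (8,10) (8,18) (13/3,18) (3,82/5)]
5. Canonical ring: [(3,10) (8,10) (8,18) (13/3,18) (3,82/5)]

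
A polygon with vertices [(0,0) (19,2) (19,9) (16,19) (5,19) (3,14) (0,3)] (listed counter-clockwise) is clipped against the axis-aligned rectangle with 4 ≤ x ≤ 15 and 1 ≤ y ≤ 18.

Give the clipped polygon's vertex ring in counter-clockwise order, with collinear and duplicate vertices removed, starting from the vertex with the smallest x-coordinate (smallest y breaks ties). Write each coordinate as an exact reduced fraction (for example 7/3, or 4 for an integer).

1. After x ≥ 4: [(4,8/19) (19,2) (19,9) (16,19) (5,19) (4,33/2)]
2. After x ≤ 15: [(4,8/19) (15,30/19) (15,19) (5,19) (4,33/2)]
3. After y ≥ 1: [(4,1) (19/2,1) (15,30/19) (15,19) (5,19) (4,33/2)]
4. After y ≤ 18: [(4,1) (19/2,1) (15,30/19) (15,18) (23/5,18) (4,33/2)]
5. Canonical ring: [(4,1) (19/2,1) (15,30/19) (15,18) (23/5,18) (4,33/2)]

Clipped polygon: [(4,1) (19/2,1) (15,30/19) (15,18) (23/5,18) (4,33/2)]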